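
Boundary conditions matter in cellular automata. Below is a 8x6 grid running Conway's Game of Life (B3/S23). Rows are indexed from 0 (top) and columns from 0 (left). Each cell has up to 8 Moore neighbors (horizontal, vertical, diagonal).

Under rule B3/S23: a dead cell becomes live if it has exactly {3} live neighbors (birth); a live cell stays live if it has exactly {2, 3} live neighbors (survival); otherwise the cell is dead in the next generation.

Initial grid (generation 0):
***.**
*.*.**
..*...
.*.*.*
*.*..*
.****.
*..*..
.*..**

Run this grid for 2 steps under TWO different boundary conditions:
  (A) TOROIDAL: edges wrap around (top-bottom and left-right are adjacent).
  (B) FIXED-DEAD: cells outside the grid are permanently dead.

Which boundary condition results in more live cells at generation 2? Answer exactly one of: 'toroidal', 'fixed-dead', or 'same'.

Under TOROIDAL boundary, generation 2:
...*..
.**...
.**..*
*.****
*..*.*
.....*
......
......
Population = 15

Under FIXED-DEAD boundary, generation 2:
....**
..*...
..*..*
.*****
**.*.*
**..**
....**
......
Population = 20

Comparison: toroidal=15, fixed-dead=20 -> fixed-dead

Answer: fixed-dead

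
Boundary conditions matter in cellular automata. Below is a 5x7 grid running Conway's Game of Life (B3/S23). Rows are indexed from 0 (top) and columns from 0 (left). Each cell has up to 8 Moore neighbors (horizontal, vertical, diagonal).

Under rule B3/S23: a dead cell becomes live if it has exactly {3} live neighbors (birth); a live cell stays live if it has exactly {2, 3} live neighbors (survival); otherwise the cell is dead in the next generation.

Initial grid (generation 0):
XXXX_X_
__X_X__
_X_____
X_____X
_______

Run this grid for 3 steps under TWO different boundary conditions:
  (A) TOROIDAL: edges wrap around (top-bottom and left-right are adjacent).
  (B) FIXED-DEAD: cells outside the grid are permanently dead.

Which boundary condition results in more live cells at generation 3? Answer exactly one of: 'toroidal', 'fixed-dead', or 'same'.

Under TOROIDAL boundary, generation 3:
_XX____
__XX_XX
_X____X
X_____X
__XX___
Population = 12

Under FIXED-DEAD boundary, generation 3:
_XXXX__
_XX_X__
_______
_______
_______
Population = 7

Comparison: toroidal=12, fixed-dead=7 -> toroidal

Answer: toroidal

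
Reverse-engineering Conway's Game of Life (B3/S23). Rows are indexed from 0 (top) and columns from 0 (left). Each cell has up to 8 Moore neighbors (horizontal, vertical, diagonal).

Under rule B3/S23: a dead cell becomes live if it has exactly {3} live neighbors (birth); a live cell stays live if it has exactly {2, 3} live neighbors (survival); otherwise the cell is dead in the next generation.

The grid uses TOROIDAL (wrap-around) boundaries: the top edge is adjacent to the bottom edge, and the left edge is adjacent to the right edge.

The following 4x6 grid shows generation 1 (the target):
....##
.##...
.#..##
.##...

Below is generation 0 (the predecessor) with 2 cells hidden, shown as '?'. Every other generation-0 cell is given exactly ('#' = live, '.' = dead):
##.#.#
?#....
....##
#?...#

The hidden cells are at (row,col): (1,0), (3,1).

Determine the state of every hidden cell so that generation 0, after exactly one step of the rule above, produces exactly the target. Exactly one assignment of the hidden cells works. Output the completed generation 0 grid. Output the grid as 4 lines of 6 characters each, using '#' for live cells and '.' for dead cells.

Hidden generation-0 cells (in order): (1,0), (3,1).
A hidden cell only influences target cells in its own 3x3 neighborhood. Try each of the 2^2 = 4 assignments, step the completed generation 0 forward once under B3/S23, and compare with the target:
  (1,0)=. (3,1)=. -> step gives (0,1)='#' but target has '.' -> reject
  (1,0)=. (3,1)=# -> step reproduces the target at every cell -> ACCEPT
  (1,0)=# (3,1)=. -> step gives (0,2)='#' but target has '.' -> reject
  (1,0)=# (3,1)=# -> step gives (0,5)='.' but target has '#' -> reject
Unique solution: (1,0)=dead, (3,1)=live.
Check: live-neighbor counts of every cell in the completed generation 0:
644033
523244
532123
633255
Applying B3/S23 to generation 0 with these counts gives:
....##
.##...
.#..##
.##...
which matches the target exactly.

Answer: ##.#.#
.#....
....##
##...#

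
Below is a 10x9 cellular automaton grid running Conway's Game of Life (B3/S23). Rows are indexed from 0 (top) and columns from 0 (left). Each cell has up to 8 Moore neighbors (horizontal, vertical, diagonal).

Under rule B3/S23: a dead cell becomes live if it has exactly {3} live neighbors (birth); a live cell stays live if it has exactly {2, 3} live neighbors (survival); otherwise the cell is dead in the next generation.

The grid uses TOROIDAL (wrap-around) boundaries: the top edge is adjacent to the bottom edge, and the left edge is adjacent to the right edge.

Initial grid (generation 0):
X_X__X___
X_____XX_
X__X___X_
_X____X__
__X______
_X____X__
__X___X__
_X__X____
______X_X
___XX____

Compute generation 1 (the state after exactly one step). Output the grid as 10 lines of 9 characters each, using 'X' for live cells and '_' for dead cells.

Answer: _X_XXXX_X
X_____XX_
XX_____X_
_XX______
_XX______
_XX______
_XX__X___
_____X_X_
___XXX___
___XXX___

Derivation:
Simulating step by step:
Generation 0 (given above): 22 live cells
Generation 1: 29 live cells
(generation 1 grid is the final answer)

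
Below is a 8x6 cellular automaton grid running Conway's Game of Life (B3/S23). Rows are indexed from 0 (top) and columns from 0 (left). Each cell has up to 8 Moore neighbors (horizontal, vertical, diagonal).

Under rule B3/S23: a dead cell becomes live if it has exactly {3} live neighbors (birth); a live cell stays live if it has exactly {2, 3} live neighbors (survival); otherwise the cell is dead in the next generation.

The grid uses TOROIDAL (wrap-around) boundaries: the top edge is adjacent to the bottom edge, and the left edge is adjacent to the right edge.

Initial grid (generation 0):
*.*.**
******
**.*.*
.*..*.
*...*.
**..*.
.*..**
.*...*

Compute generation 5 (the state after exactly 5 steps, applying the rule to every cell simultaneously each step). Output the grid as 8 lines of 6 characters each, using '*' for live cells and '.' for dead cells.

Simulating step by step:
Generation 0 (given above): 26 live cells
Generation 1: 16 live cells
......
......
......
.****.
*..**.
.*.**.
.**.*.
.***..
Generation 2: 14 live cells
..*...
......
..**..
.**.**
*.....
**....
*...*.
.*.*..
Generation 3: 21 live cells
..*...
..**..
.****.
***.**
..*...
**....
*.*..*
.***..
Generation 4: 13 live cells
......
....*.
......
*...**
..**..
*.*..*
...*.*
*..*..
Generation 5: 15 live cells
(generation 5 grid is the final answer)

Answer: ......
......
....*.
...***
..**..
***..*
.***.*
....*.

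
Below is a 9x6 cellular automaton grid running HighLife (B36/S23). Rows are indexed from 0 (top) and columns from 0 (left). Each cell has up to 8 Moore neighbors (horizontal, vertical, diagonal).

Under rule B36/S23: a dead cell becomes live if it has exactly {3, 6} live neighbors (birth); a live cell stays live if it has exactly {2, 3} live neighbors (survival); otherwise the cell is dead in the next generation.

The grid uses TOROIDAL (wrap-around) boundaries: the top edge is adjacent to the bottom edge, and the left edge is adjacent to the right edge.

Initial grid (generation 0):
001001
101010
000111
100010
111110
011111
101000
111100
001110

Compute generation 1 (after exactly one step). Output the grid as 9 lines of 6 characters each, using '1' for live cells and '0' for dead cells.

Simulating step by step:
Generation 0 (given above): 29 live cells
Generation 1: 19 live cells
(generation 1 grid is the final answer)

Answer: 001101
111000
110000
100101
000001
000000
000100
100011
100011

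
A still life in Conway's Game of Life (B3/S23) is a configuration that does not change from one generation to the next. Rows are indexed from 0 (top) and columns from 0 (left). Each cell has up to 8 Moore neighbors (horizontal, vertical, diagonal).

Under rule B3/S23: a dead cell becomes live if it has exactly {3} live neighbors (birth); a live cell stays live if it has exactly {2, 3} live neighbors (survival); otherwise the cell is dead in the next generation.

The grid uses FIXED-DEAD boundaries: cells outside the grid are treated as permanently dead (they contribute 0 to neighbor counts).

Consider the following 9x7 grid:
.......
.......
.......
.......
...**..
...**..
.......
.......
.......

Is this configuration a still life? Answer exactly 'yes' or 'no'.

Answer: yes

Derivation:
Compute generation 1 and compare to generation 0 (given above):
Generation 1:
.......
.......
.......
.......
...**..
...**..
.......
.......
.......
The grids are IDENTICAL -> still life.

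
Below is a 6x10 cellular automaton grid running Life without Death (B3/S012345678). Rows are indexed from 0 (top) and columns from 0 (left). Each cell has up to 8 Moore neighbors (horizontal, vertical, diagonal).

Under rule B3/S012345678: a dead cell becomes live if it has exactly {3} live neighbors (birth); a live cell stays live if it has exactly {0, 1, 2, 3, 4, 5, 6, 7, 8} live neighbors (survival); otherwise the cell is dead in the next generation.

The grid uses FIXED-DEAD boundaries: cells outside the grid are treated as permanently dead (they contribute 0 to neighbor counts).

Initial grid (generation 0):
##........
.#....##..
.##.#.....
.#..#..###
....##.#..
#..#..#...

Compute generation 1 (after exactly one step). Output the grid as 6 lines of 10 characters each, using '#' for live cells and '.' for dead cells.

Simulating step by step:
Generation 0 (given above): 19 live cells
Generation 1: 28 live cells
(generation 1 grid is the final answer)

Answer: ##........
.#....##..
#######...
.##.#.####
...###.#..
#..####...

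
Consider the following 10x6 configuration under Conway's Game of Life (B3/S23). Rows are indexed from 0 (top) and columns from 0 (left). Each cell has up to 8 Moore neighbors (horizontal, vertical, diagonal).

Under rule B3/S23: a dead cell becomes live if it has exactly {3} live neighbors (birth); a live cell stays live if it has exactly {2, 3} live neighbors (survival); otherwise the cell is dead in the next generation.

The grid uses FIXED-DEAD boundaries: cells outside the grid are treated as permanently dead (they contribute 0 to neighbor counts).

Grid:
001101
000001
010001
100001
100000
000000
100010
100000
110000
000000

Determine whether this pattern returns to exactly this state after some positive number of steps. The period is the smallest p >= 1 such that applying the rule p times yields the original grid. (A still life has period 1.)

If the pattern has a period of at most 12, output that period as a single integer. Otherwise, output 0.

Answer: 0

Derivation:
Simulating and comparing each generation to the original:
Gen 0 (original, given above): 14 live cells
Gen 1: 10 live cells, differs from original
Gen 2: 9 live cells, differs from original
Gen 3: 7 live cells, differs from original
Gen 4: 8 live cells, differs from original
Gen 5: 8 live cells, differs from original
Gen 6: 8 live cells, differs from original
Gen 7: 8 live cells, differs from original
Gen 8: 8 live cells, differs from original
Gen 9: 8 live cells, differs from original
Gen 10: 8 live cells, differs from original
Gen 11: 8 live cells, differs from original
Gen 12: 8 live cells, differs from original
No period found within 12 steps.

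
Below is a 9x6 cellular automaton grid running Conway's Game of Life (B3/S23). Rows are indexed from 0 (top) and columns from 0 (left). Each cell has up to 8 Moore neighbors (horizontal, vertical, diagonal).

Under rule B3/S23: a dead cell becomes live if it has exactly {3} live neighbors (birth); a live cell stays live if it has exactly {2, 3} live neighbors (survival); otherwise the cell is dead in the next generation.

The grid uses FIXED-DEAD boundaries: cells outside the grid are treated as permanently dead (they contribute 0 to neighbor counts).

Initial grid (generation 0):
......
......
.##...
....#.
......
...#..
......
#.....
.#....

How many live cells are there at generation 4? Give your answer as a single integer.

Answer: 0

Derivation:
Simulating step by step:
Generation 0 (given above): 6 live cells
Generation 1: 0 live cells
......
......
......
......
......
......
......
......
......
Generation 2: 0 live cells
......
......
......
......
......
......
......
......
......
Generation 3: 0 live cells
......
......
......
......
......
......
......
......
......
Generation 4: 0 live cells
......
......
......
......
......
......
......
......
......
Population at generation 4: 0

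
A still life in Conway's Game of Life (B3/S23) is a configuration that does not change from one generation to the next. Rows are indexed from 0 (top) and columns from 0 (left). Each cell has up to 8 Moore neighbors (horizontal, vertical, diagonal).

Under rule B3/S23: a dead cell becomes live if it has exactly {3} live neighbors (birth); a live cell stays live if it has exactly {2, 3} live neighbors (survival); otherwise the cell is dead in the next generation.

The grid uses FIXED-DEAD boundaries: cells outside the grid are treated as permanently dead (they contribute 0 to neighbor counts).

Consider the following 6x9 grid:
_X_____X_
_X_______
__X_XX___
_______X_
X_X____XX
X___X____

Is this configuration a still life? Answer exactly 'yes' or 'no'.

Answer: no

Derivation:
Compute generation 1 and compare to generation 0 (given above):
Generation 1:
_________
_XX______
_________
_X_X__XXX
_X_____XX
_X_______
Cell (0,1) differs: gen0=1 vs gen1=0 -> NOT a still life.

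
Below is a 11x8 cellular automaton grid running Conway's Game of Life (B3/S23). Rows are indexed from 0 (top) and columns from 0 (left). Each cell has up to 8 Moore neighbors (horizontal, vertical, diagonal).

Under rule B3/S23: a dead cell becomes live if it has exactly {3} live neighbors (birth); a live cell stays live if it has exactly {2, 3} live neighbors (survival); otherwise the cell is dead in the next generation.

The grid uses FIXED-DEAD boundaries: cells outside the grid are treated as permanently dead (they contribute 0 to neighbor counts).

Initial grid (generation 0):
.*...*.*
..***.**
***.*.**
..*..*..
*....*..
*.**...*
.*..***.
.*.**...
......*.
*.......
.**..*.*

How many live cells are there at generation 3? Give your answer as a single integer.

Answer: 21

Derivation:
Simulating step by step:
Generation 0 (given above): 35 live cells
Generation 1: 32 live cells
..****.*
*...*...
....*..*
*.****..
..***.*.
*.**....
**...**.
..***.*.
........
.*....*.
.*......
Generation 2: 21 live cells
...***..
......*.
.*......
.**...*.
........
*.....*.
*....**.
.****.*.
..**.*..
........
........
Generation 3: 21 live cells
....**..
....**..
.**.....
.**.....
.*......
.....**.
*.***.**
.*....*.
.*...*..
........
........
Population at generation 3: 21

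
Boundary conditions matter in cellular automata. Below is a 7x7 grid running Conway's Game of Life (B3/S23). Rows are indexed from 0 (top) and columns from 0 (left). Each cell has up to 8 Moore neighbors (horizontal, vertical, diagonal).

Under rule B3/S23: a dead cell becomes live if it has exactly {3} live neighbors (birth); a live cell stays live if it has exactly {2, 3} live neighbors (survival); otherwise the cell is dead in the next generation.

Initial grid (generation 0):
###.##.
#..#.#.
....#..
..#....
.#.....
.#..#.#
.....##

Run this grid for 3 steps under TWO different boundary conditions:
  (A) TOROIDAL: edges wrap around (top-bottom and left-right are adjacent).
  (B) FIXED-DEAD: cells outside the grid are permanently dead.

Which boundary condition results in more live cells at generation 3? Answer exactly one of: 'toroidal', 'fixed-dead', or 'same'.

Under TOROIDAL boundary, generation 3:
.#.....
##.#.##
#...#..
#...#..
#..#...
#.#...#
##.....
Population = 17

Under FIXED-DEAD boundary, generation 3:
.......
.#.#.#.
.##.#..
..#.#..
.......
.....##
.....##
Population = 12

Comparison: toroidal=17, fixed-dead=12 -> toroidal

Answer: toroidal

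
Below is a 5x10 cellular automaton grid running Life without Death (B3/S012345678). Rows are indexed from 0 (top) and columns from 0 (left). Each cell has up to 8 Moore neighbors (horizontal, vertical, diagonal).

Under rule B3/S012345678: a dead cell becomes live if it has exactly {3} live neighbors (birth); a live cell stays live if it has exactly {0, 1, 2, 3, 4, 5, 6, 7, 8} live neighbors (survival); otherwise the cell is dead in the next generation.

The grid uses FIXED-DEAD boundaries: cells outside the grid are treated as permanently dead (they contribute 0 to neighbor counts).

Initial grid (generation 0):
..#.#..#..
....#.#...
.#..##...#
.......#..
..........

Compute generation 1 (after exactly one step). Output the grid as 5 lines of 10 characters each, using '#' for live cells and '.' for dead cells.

Answer: ..####.#..
....#.#...
.#..###..#
.......#..
..........

Derivation:
Simulating step by step:
Generation 0 (given above): 10 live cells
Generation 1: 13 live cells
(generation 1 grid is the final answer)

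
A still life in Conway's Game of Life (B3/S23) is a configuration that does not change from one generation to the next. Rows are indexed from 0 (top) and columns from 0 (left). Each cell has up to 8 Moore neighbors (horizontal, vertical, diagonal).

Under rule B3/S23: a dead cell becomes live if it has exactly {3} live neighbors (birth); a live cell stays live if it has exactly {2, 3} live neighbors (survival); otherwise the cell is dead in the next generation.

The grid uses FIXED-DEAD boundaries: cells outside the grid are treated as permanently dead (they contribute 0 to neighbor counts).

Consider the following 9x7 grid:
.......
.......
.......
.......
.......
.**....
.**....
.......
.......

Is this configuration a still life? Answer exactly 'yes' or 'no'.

Answer: yes

Derivation:
Compute generation 1 and compare to generation 0 (given above):
Generation 1:
.......
.......
.......
.......
.......
.**....
.**....
.......
.......
The grids are IDENTICAL -> still life.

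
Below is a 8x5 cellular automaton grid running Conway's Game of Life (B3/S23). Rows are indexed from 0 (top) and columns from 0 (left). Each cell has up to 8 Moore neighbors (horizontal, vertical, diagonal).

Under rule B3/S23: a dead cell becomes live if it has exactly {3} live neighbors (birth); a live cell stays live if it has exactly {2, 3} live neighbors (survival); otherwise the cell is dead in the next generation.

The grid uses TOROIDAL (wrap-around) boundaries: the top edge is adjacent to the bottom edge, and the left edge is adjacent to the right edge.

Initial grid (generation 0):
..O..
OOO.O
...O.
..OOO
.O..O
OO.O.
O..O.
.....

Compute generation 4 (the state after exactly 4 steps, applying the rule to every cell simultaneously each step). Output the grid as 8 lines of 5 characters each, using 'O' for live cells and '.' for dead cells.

Simulating step by step:
Generation 0 (given above): 16 live cells
Generation 1: 16 live cells
O.OO.
OOO.O
.....
O.O.O
.O...
.O.O.
OOO..
.....
Generation 2: 18 live cells
O.OO.
O.O.O
..O..
OO...
.O.OO
.....
OOO..
O..OO
Generation 3: 20 live cells
..O..
O.O.O
..OOO
OO.OO
.OO.O
...OO
OOOO.
.....
Generation 4: 11 live cells
(generation 4 grid is the final answer)

Answer: .O.O.
O.O.O
.....
.....
.O...
.....
OOOO.
...O.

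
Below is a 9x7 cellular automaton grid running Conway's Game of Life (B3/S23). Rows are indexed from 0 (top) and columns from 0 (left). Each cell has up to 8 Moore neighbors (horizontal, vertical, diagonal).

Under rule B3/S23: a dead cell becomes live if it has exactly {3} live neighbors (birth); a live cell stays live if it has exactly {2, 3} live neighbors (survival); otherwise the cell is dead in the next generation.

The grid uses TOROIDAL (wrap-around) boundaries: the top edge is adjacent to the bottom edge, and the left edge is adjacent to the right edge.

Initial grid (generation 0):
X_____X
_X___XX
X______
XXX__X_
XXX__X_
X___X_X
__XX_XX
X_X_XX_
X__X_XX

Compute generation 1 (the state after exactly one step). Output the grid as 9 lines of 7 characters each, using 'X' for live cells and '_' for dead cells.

Answer: _X__X__
_X___X_
__X__X_
__X____
__XXXX_
____X__
__X____
X_X____
___X___

Derivation:
Simulating step by step:
Generation 0 (given above): 29 live cells
Generation 1: 16 live cells
(generation 1 grid is the final answer)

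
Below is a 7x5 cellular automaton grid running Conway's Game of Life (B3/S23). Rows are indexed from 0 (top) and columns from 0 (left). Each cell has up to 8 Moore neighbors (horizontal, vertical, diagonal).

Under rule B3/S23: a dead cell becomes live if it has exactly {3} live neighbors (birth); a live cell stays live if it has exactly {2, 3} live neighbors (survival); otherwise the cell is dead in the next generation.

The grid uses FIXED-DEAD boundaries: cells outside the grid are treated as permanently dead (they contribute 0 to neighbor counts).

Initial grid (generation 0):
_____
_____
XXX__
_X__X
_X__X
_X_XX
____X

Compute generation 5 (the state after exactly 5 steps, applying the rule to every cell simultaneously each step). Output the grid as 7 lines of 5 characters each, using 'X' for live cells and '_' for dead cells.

Answer: _X___
X_XX_
X___X
____X
___XX
X____
_____

Derivation:
Simulating step by step:
Generation 0 (given above): 11 live cells
Generation 1: 13 live cells
_____
_X___
XXX__
___X_
XX__X
__XXX
___XX
Generation 2: 13 live cells
_____
XXX__
XXX__
___X_
_X__X
_XX__
__X_X
Generation 3: 14 live cells
_X___
X_X__
X__X_
X__X_
_X_X_
_XX__
_XXX_
Generation 4: 16 live cells
_X___
X_X__
X_XX_
XX_XX
XX_X_
X____
_X_X_
Generation 5: 10 live cells
(generation 5 grid is the final answer)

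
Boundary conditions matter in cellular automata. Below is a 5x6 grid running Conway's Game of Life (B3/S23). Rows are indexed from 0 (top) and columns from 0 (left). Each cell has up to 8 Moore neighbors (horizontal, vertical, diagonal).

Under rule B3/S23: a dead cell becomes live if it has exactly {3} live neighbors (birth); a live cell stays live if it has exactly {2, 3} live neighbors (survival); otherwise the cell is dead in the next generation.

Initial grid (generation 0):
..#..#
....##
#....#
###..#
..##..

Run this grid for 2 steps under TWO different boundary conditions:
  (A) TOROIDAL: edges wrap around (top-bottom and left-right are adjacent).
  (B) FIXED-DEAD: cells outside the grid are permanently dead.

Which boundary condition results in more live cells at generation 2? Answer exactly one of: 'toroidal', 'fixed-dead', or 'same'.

Answer: fixed-dead

Derivation:
Under TOROIDAL boundary, generation 2:
.....#
......
.....#
..#..#
#.....
Population = 5

Under FIXED-DEAD boundary, generation 2:
....##
......
.#...#
..#.#.
.##.#.
Population = 9

Comparison: toroidal=5, fixed-dead=9 -> fixed-dead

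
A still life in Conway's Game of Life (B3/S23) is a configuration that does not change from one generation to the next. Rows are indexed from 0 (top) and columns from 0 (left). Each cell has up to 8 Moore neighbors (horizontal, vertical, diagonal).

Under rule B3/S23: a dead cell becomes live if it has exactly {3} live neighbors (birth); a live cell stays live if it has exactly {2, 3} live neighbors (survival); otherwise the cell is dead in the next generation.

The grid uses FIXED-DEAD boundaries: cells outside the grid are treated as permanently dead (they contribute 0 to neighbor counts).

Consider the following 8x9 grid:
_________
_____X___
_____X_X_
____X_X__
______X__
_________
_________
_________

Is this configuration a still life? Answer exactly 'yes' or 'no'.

Compute generation 1 and compare to generation 0 (given above):
Generation 1:
_________
______X__
____XX___
______XX_
_____X___
_________
_________
_________
Cell (1,5) differs: gen0=1 vs gen1=0 -> NOT a still life.

Answer: no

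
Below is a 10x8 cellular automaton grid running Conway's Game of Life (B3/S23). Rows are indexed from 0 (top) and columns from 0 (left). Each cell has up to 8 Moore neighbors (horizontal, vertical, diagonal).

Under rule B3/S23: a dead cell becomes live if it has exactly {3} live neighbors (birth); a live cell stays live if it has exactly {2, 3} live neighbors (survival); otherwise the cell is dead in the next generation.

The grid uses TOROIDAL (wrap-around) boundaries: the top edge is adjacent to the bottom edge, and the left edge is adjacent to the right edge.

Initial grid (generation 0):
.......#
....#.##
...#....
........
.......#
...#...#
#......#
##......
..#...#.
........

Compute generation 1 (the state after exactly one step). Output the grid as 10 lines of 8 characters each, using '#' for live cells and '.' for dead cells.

Simulating step by step:
Generation 0 (given above): 14 live cells
Generation 1: 11 live cells
(generation 1 grid is the final answer)

Answer: ......##
......##
........
........
........
......##
.#.....#
##......
.#......
........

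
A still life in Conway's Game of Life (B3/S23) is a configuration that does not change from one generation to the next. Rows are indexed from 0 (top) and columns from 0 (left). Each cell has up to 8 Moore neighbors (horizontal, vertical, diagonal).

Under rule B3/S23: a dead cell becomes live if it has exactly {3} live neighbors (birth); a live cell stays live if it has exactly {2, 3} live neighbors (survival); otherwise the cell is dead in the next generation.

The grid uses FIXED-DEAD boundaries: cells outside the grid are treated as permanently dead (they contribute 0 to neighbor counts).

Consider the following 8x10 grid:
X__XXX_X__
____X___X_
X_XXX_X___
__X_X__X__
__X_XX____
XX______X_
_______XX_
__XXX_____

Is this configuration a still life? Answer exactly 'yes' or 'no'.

Answer: no

Derivation:
Compute generation 1 and compare to generation 0 (given above):
Generation 1:
___XXX____
_XX___XX__
_XX_X__X__
__X___X___
__X_XX____
_X_____XX_
_XXX___XX_
___X______
Cell (0,0) differs: gen0=1 vs gen1=0 -> NOT a still life.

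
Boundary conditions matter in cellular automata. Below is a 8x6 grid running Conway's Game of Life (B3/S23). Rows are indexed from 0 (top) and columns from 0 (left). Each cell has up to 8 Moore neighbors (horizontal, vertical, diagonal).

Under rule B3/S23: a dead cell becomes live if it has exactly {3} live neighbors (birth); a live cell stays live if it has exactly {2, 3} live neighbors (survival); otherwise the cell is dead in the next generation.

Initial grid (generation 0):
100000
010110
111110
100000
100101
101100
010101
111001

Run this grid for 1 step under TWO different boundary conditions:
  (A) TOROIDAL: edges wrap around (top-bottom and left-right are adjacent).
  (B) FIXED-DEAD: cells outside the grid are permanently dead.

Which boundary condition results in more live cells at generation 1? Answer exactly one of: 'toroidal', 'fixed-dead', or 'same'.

Answer: toroidal

Derivation:
Under TOROIDAL boundary, generation 1:
000110
000010
100010
000000
101111
000100
000101
001011
Population = 16

Under FIXED-DEAD boundary, generation 1:
000000
000010
100010
100000
101110
100100
000100
111010
Population = 15

Comparison: toroidal=16, fixed-dead=15 -> toroidal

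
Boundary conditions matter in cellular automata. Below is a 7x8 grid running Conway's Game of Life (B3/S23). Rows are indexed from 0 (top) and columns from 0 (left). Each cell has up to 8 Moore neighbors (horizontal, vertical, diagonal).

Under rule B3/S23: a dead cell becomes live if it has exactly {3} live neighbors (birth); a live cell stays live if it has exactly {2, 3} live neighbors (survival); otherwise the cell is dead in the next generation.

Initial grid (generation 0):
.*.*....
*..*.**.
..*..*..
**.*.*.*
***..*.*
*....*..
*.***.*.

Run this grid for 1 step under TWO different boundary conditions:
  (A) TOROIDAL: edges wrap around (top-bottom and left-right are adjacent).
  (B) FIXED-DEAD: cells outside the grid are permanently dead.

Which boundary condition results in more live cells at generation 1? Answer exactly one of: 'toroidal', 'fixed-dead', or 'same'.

Under TOROIDAL boundary, generation 1:
**....*.
.*.*.**.
..**.*..
...*.*.*
..*..*..
.....*..
*.****.*
Population = 22

Under FIXED-DEAD boundary, generation 1:
..*.*...
.*.*.**.
*.**.*..
*..*.*..
..*..*..
*....*..
.*.***..
Population = 21

Comparison: toroidal=22, fixed-dead=21 -> toroidal

Answer: toroidal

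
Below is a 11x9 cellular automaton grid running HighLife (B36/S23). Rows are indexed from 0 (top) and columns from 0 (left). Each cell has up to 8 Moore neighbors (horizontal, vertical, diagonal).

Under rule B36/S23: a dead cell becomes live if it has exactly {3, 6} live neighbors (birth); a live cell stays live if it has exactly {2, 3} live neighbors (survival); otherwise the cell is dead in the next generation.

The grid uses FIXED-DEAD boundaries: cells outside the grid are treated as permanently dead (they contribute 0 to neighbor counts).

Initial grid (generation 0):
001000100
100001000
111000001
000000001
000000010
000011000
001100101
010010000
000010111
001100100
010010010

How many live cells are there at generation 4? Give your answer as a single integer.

Simulating step by step:
Generation 0 (given above): 28 live cells
Generation 1: 29 live cells
000000000
101000000
110000000
010000011
000000000
000111110
001100000
001010101
001010110
001110101
001100000
Generation 2: 30 live cells
000000000
100000000
101000000
110000000
000011001
001111100
001000000
011110100
011011101
010010100
001010000
Generation 3: 23 live cells
000000000
010000000
100000000
110000000
011000100
001000100
000000100
000010110
100100100
010011110
000101000
Generation 4: 19 live cells
000000000
000000000
100000000
101000000
101000000
011001110
000000100
000000110
000101000
001100010
000001000
Population at generation 4: 19

Answer: 19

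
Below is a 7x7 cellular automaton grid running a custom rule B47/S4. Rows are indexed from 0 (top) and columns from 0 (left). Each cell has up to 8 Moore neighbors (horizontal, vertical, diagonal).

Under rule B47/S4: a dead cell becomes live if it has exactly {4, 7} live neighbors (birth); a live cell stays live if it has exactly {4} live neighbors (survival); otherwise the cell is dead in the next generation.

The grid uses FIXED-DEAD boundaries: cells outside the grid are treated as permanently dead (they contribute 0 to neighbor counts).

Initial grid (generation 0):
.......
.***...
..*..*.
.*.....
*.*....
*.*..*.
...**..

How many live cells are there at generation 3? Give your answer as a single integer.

Answer: 0

Derivation:
Simulating step by step:
Generation 0 (given above): 13 live cells
Generation 1: 4 live cells
.......
.......
.**....
.......
.......
.*.*...
.......
Generation 2: 0 live cells
.......
.......
.......
.......
.......
.......
.......
Generation 3: 0 live cells
.......
.......
.......
.......
.......
.......
.......
Population at generation 3: 0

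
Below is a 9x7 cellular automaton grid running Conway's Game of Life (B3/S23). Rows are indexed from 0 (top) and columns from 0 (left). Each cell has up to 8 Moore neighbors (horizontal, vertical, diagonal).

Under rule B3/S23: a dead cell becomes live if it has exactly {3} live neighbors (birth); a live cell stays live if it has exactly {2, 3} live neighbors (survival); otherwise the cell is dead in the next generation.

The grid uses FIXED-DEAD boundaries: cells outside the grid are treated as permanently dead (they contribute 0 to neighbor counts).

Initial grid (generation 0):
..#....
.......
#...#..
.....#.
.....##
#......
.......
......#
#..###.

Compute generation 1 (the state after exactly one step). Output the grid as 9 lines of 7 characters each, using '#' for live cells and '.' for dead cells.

Answer: .......
.......
.......
....###
.....##
.......
.......
....##.
....##.

Derivation:
Simulating step by step:
Generation 0 (given above): 12 live cells
Generation 1: 9 live cells
(generation 1 grid is the final answer)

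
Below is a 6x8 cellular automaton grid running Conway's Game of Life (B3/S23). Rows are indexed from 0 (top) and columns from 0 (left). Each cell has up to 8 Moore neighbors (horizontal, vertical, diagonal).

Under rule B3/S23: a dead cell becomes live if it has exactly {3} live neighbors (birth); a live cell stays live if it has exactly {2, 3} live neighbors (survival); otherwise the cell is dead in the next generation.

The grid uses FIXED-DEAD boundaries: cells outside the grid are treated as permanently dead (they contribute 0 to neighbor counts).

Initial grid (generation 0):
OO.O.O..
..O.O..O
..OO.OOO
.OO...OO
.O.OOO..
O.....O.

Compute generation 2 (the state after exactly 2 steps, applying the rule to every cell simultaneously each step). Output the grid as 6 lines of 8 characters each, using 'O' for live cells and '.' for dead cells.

Answer: ..OO....
..O..O..
......O.
OOOO....
OOOO.O..
...O.OO.

Derivation:
Simulating step by step:
Generation 0 (given above): 22 live cells
Generation 1: 17 live cells
.OOOO...
.......O
....OO..
.O.....O
OO.OOO.O
....OO..
Generation 2: 17 live cells
(generation 2 grid is the final answer)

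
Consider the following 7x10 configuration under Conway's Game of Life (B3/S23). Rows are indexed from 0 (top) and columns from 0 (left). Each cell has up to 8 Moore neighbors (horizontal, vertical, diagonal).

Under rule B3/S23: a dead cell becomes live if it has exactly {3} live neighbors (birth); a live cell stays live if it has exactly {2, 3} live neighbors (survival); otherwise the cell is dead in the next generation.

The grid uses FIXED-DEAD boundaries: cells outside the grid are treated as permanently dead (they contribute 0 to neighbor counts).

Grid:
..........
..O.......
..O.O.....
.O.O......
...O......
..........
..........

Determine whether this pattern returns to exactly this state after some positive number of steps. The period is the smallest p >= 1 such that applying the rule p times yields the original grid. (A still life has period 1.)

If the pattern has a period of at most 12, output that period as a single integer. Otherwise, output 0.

Answer: 2

Derivation:
Simulating and comparing each generation to the original:
Gen 0 (original, given above): 6 live cells
Gen 1: 6 live cells, differs from original
Gen 2: 6 live cells, MATCHES original -> period = 2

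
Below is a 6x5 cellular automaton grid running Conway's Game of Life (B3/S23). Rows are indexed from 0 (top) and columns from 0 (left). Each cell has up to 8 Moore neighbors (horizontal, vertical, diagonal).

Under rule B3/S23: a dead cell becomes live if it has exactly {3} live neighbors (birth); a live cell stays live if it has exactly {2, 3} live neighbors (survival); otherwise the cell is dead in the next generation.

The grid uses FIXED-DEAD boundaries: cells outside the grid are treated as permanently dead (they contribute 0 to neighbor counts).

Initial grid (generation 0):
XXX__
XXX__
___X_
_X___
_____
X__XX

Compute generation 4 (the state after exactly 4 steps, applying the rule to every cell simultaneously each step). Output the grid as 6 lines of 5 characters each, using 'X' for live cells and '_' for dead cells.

Answer: _____
_____
_____
_____
_____
_____

Derivation:
Simulating step by step:
Generation 0 (given above): 11 live cells
Generation 1: 5 live cells
X_X__
X__X_
X____
_____
_____
_____
Generation 2: 2 live cells
_X___
X____
_____
_____
_____
_____
Generation 3: 0 live cells
_____
_____
_____
_____
_____
_____
Generation 4: 0 live cells
(generation 4 grid is the final answer)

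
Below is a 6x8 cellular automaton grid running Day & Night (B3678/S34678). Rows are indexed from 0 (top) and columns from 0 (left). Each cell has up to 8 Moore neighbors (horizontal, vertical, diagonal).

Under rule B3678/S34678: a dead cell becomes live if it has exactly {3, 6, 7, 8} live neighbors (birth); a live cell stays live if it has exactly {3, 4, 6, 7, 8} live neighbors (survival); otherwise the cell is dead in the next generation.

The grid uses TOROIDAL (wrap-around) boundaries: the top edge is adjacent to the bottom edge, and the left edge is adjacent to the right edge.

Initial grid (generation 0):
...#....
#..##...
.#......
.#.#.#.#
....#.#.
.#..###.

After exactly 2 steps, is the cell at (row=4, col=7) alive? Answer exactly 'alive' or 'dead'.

Answer: alive

Derivation:
Simulating step by step:
Generation 0 (given above): 15 live cells
Generation 1: 18 live cells
..##....
..#.....
...#....
#.#.#.#.
#.######
...###..
Generation 2: 21 live cells
..##....
..#.....
.###....
..###.#.
..######
.#.###.#

Cell (4,7) at generation 2: 1 -> alive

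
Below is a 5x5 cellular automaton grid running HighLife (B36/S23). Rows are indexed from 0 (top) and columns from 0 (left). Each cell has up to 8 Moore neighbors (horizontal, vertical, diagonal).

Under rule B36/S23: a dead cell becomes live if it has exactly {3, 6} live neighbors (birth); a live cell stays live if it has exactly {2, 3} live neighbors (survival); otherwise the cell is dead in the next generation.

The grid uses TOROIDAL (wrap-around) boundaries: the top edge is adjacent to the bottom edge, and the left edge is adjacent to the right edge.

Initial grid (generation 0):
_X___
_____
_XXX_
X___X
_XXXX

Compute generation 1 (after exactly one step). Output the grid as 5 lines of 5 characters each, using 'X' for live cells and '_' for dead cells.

Answer: XX_X_
_X___
XXXXX
__XX_
_XXXX

Derivation:
Simulating step by step:
Generation 0 (given above): 10 live cells
Generation 1: 15 live cells
(generation 1 grid is the final answer)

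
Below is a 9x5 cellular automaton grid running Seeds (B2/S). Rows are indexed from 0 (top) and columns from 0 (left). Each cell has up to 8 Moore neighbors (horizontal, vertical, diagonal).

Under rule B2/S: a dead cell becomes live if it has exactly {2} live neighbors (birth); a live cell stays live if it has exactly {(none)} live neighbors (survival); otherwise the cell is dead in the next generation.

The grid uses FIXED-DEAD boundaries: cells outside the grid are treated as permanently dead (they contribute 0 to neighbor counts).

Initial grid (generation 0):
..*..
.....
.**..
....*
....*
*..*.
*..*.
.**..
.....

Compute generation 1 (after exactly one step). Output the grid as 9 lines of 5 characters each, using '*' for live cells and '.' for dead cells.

Simulating step by step:
Generation 0 (given above): 11 live cells
Generation 1: 11 live cells
(generation 1 grid is the final answer)

Answer: .....
...*.
...*.
.**..
.....
.**..
....*
*..*.
.**..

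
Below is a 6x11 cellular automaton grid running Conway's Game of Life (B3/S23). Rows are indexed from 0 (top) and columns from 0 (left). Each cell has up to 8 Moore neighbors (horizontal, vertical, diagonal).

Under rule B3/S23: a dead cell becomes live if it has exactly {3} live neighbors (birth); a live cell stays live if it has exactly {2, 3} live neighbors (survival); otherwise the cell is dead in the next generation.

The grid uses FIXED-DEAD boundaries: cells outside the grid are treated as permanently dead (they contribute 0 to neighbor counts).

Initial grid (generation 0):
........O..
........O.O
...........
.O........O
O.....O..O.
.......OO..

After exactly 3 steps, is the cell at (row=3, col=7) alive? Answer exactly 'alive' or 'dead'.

Simulating step by step:
Generation 0 (given above): 10 live cells
Generation 1: 8 live cells
.........O.
.........O.
.........O.
...........
.......OOO.
.......OO..
Generation 2: 8 live cells
...........
........OOO
...........
.........O.
.......O.O.
.......O.O.
Generation 3: 7 live cells
.........O.
.........O.
........O.O
........O..
.........OO
...........

Cell (3,7) at generation 3: 0 -> dead

Answer: dead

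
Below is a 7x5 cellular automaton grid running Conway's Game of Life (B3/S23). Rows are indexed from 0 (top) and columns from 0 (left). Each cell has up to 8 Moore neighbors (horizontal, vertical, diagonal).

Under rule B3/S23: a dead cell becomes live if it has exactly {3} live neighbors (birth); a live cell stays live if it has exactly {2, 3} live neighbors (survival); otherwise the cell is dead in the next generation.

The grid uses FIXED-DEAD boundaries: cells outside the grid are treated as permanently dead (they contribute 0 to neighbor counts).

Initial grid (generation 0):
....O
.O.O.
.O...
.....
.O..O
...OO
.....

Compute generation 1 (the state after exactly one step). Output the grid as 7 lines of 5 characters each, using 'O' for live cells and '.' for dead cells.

Simulating step by step:
Generation 0 (given above): 8 live cells
Generation 1: 6 live cells
(generation 1 grid is the final answer)

Answer: .....
..O..
..O..
.....
...OO
...OO
.....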